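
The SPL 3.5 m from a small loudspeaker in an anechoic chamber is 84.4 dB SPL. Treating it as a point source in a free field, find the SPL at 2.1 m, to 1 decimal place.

For a point source in a free field, ΔL = −20·log₁₀(d₂/d₁).
ΔL = −20·log₁₀(2.1/3.5) = 4.44 dB, so L₂ = 84.4 + (4.44) = 88.8 dB SPL.

88.8 dB SPL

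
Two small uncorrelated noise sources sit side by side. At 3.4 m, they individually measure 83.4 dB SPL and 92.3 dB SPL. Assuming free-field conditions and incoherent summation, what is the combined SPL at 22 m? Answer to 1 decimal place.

Combined at 3.4 m: 10·log₁₀(10^(83.4/10)+10^(92.3/10)) = 92.83 dB SPL.
Then apply −20·log₁₀(22/3.4) = -16.22 dB → 76.6 dB SPL.

76.6 dB SPL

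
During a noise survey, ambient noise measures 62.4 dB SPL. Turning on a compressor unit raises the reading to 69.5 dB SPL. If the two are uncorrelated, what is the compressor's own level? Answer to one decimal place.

68.6 dB SPL

Subtract intensities: L_src = 10·log₁₀(10^(L_total/10) − 10^(L_bg/10)).
L_src = 10·log₁₀(10^(69.5/10) − 10^(62.4/10)) = 10·log₁₀(7175000) = 68.6 dB SPL.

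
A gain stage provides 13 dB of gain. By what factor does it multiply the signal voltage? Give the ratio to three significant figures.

Voltage ratio = 10^(dB/20).
10^(13/20) = 10^(0.6500) = 4.47.

4.47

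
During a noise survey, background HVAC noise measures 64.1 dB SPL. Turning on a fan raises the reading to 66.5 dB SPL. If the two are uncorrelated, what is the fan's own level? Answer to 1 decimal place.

Background correction is a power subtraction:
L_src = 10·log₁₀(10^(66.5/10) − 10^(64.1/10)) = 10·log₁₀(1896000) = 62.8 dB SPL.

62.8 dB SPL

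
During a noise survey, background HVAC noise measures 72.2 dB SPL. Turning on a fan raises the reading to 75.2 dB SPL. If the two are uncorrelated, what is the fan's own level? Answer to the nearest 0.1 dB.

Background correction is a power subtraction:
L_src = 10·log₁₀(10^(75.2/10) − 10^(72.2/10)) = 10·log₁₀(16520000) = 72.2 dB SPL.

72.2 dB SPL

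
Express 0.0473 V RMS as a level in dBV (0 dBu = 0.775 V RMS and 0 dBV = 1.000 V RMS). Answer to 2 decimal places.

dBV = 20·log₁₀(V / 1.000 V).
20·log₁₀(0.0473/1.000) = -26.50 dBV.

-26.50 dBV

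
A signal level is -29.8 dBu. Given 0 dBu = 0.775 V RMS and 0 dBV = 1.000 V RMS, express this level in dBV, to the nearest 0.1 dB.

The offset between the scales is 20·log₁₀(0.775/1.000) = −2.214 dB.
So dBV = -29.8 − 2.214 = -32.0 dBV.

-32.0 dBV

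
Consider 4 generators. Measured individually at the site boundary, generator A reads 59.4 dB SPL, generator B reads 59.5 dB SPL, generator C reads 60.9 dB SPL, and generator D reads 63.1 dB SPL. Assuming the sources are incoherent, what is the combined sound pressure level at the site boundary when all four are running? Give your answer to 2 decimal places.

67.02 dB SPL

Add the sources as powers (linear), then convert back to dB:
L_total = 10·log₁₀(10^(59.4/10) + 10^(59.5/10) + 10^(60.9/10) + 10^(63.1/10)) = 10·log₁₀(5034000) = 67.02 dB SPL.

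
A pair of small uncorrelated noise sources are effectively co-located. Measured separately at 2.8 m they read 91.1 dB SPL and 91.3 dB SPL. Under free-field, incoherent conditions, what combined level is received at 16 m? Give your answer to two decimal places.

79.07 dB SPL

Combined at 2.8 m: 10·log₁₀(10^(91.1/10)+10^(91.3/10)) = 94.211 dB SPL.
Then apply −20·log₁₀(16/2.8) = -15.139 dB → 79.07 dB SPL.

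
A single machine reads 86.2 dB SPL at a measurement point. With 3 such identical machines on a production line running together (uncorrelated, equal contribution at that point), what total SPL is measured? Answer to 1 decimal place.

3 equal incoherent sources raise the level by 10·log₁₀(3) = 4.77 dB.
L_total = 86.2 + 4.77 = 91.0 dB SPL.

91.0 dB SPL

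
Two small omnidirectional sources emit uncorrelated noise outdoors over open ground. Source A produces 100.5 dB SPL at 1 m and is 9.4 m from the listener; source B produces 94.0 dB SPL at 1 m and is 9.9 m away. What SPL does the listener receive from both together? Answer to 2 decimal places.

81.84 dB SPL

At the listener: L_A = 100.5 − 20·log₁₀(9.4) = 81.037 dB; L_B = 94.0 − 20·log₁₀(9.9) = 74.087 dB.
Combined: 10·log₁₀(10^(81.037/10)+10^(74.087/10)) = 81.84 dB SPL.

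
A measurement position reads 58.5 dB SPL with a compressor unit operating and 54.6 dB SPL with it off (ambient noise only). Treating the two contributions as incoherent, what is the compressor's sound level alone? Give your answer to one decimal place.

Subtract intensities: L_src = 10·log₁₀(10^(L_total/10) − 10^(L_bg/10)).
L_src = 10·log₁₀(10^(58.5/10) − 10^(54.6/10)) = 10·log₁₀(419500) = 56.2 dB SPL.

56.2 dB SPL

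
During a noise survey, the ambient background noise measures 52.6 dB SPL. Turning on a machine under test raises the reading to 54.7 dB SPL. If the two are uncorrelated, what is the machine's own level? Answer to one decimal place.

Remove the background by subtracting linear intensities:
L_src = 10·log₁₀(10^(54.7/10) − 10^(52.6/10)) = 10·log₁₀(113200) = 50.5 dB SPL.

50.5 dB SPL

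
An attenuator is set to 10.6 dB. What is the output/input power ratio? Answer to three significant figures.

Power ratio = 10^(dB/10).
10^(-10.6/10) = 10^(-1.060) = 0.0871.

0.0871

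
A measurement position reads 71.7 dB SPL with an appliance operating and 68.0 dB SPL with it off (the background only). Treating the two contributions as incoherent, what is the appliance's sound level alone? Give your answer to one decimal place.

Remove the background by subtracting linear intensities:
L_src = 10·log₁₀(10^(71.7/10) − 10^(68.0/10)) = 10·log₁₀(8482000) = 69.3 dB SPL.

69.3 dB SPL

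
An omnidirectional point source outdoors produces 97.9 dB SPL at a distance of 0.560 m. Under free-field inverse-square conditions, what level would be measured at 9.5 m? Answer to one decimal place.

73.3 dB SPL

Inverse-square spreading gives ΔL = −20·log₁₀(d₂/d₁).
ΔL = −20·log₁₀(9.5/0.560) = -24.59 dB, so L₂ = 97.9 + (-24.59) = 73.3 dB SPL.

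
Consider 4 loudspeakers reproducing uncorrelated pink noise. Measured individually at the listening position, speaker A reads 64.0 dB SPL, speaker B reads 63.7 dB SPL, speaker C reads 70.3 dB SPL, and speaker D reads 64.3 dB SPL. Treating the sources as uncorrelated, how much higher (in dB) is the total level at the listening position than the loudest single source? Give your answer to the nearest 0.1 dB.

2.3 dB

Incoherent sources sum as intensities:
L_total = 10·log₁₀(10^(64.0/10) + 10^(63.7/10) + 10^(70.3/10) + 10^(64.3/10)) = 72.62 dB SPL.
Excess over the loudest (70.3 dB): 72.62 − 70.3 = 2.3 dB.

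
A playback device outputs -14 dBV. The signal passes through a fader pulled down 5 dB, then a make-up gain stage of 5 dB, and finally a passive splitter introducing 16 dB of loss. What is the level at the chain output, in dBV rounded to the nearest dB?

Gain stages sum in dB:
-14 − 5 + 5 − 16 = -30 dBV.

-30 dBV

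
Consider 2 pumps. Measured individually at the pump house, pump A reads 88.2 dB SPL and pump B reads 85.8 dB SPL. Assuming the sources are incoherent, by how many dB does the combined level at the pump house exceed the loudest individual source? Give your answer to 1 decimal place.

Add the sources as powers (linear), then convert back to dB:
L_total = 10·log₁₀(10^(88.2/10) + 10^(85.8/10)) = 90.17 dB SPL.
Excess over the loudest (88.2 dB): 90.17 − 88.2 = 2.0 dB.

2.0 dB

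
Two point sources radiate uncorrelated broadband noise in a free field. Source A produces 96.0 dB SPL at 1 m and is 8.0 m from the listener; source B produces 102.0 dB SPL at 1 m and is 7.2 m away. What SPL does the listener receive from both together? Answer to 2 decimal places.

85.66 dB SPL

At the listener: L_A = 96.0 − 20·log₁₀(8.0) = 77.938 dB; L_B = 102.0 − 20·log₁₀(7.2) = 84.853 dB.
Combined: 10·log₁₀(10^(77.938/10)+10^(84.853/10)) = 85.66 dB SPL.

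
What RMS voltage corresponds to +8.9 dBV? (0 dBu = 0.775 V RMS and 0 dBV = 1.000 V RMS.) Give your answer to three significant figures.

V = 1.000 V × 10^(+8.9/20).
= 1.000 × 2.786 = 2.79 V.

2.79 V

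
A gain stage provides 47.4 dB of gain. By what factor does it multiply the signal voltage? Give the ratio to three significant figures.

234

Voltage ratio = 10^(dB/20).
10^(47.4/20) = 10^(2.370) = 234.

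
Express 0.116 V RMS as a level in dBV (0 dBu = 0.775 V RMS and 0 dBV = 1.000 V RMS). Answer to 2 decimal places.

-18.71 dBV

dBV = 20·log₁₀(V / 1.000 V).
20·log₁₀(0.116/1.000) = -18.71 dBV.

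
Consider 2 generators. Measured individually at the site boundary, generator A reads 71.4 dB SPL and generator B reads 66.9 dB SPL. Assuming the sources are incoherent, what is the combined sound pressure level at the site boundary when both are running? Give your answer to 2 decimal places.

Uncorrelated sources add in intensity (power), not in dB.
L_total = 10·log₁₀(10^(71.4/10) + 10^(66.9/10)) = 10·log₁₀(18700000) = 72.72 dB SPL.

72.72 dB SPL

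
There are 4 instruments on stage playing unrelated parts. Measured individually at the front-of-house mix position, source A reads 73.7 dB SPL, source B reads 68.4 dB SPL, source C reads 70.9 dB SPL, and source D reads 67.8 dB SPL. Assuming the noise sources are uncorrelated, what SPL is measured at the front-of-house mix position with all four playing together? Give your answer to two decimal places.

76.87 dB SPL

Uncorrelated sources add in intensity (power), not in dB.
L_total = 10·log₁₀(10^(73.7/10) + 10^(68.4/10) + 10^(70.9/10) + 10^(67.8/10)) = 10·log₁₀(48690000) = 76.87 dB SPL.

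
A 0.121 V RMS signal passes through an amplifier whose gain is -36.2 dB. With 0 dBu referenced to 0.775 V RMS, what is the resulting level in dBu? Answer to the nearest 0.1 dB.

Input level: 20·log₁₀(0.121/0.775) = -16.13 dBu.
Output: -16.13 − 36.2 = -52.3 dBu.

-52.3 dBu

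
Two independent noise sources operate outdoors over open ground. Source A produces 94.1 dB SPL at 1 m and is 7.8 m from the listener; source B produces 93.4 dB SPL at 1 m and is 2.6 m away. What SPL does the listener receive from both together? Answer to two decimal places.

85.63 dB SPL

At the listener: L_A = 94.1 − 20·log₁₀(7.8) = 76.258 dB; L_B = 93.4 − 20·log₁₀(2.6) = 85.101 dB.
Combined: 10·log₁₀(10^(76.258/10)+10^(85.101/10)) = 85.63 dB SPL.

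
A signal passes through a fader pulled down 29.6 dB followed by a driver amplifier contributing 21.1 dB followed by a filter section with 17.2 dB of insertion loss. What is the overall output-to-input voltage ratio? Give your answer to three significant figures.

0.0519

Net gain = (−29.6) + 21.1 + (−17.2) = -25.7 dB.
Voltage ratio = 10^(-25.7/20) = 0.0519.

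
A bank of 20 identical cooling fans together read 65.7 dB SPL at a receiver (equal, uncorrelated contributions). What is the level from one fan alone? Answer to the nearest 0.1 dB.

20 equal incoherent sources add 10·log₁₀(20) = 13.01 dB over one source.
L_one = 65.7 − 13.01 = 52.7 dB SPL.

52.7 dB SPL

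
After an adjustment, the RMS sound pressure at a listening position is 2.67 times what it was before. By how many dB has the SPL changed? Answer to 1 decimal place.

SPL change from a pressure ratio uses the 20·log₁₀ form:
20·log₁₀(2.67) = 8.5 dB.

8.5 dB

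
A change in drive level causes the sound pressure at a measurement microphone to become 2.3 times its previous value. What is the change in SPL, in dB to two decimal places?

Sound pressure is an amplitude quantity: ΔL = 20·log₁₀(p₂/p₁).
20·log₁₀(2.3) = 7.23 dB.

7.23 dB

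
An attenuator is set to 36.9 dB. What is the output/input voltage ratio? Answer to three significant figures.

Voltage ratio = 10^(dB/20).
10^(-36.9/20) = 10^(-1.845) = 0.0143.

0.0143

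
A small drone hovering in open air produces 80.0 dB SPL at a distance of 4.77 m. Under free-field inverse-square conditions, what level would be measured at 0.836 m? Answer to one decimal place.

For a point source in a free field, ΔL = −20·log₁₀(d₂/d₁).
ΔL = −20·log₁₀(0.836/4.77) = 15.13 dB, so L₂ = 80.0 + (15.13) = 95.1 dB SPL.

95.1 dB SPL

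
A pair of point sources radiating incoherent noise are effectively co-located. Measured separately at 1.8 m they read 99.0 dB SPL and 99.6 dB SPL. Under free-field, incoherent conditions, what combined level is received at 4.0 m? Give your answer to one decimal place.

Combined at 1.8 m: 10·log₁₀(10^(99.0/10)+10^(99.6/10)) = 102.32 dB SPL.
Then apply −20·log₁₀(4.0/1.8) = -6.94 dB → 95.4 dB SPL.

95.4 dB SPL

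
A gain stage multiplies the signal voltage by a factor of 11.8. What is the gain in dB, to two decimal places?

21.44 dB

For a voltage ratio, dB = 20·log₁₀(V₂/V₁).
20·log₁₀(11.8) = 21.44 dB.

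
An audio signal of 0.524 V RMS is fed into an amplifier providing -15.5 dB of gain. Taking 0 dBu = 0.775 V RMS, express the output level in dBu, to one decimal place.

Input level: 20·log₁₀(0.524/0.775) = -3.40 dBu.
Output: -3.40 − 15.5 = -18.9 dBu.

-18.9 dBu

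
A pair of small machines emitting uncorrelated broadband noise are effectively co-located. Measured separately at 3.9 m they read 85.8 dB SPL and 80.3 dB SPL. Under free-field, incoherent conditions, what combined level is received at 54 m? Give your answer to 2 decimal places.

Combined at 3.9 m: 10·log₁₀(10^(85.8/10)+10^(80.3/10)) = 86.878 dB SPL.
Then apply −20·log₁₀(54/3.9) = -22.827 dB → 64.05 dB SPL.

64.05 dB SPL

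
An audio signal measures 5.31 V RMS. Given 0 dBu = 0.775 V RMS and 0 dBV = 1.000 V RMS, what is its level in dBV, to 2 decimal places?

dBV = 20·log₁₀(V / 1.000 V).
20·log₁₀(5.31/1.000) = +14.50 dBV.

+14.50 dBV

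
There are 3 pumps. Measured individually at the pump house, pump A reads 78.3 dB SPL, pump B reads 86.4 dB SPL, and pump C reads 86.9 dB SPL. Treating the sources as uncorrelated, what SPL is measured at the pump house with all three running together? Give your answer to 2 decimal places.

89.97 dB SPL

Incoherent sources sum as intensities:
L_total = 10·log₁₀(10^(78.3/10) + 10^(86.4/10) + 10^(86.9/10)) = 10·log₁₀(993900000) = 89.97 dB SPL.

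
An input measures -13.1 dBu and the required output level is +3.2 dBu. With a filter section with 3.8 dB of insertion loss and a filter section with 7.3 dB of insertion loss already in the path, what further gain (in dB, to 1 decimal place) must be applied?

The required make-up gain is the shortfall in the dB sum.
G = +3.2 − (-13.1) + 3.8 + 7.3 = 27.4 dB.

27.4 dB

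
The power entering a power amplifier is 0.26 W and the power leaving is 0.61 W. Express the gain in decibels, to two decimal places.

3.70 dB

Power is a power quantity, so gain = 10·log₁₀(P_out/P_in).
10·log₁₀(0.61/0.26) = 10·log₁₀(2.346) = 3.70 dB.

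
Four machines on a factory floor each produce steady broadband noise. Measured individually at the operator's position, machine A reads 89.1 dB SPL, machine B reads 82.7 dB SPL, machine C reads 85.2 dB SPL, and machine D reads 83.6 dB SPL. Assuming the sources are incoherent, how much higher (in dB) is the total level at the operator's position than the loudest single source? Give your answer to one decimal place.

Incoherent sources sum as intensities:
L_total = 10·log₁₀(10^(89.1/10) + 10^(82.7/10) + 10^(85.2/10) + 10^(83.6/10)) = 91.93 dB SPL.
Excess over the loudest (89.1 dB): 91.93 − 89.1 = 2.8 dB.

2.8 dB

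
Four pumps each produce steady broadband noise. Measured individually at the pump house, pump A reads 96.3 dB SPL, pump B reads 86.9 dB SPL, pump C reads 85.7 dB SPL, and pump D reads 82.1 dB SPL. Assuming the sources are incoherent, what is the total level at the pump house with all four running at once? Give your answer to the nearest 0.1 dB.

Add the sources as powers (linear), then convert back to dB:
L_total = 10·log₁₀(10^(96.3/10) + 10^(86.9/10) + 10^(85.7/10) + 10^(82.1/10)) = 10·log₁₀(5289000000) = 97.2 dB SPL.

97.2 dB SPL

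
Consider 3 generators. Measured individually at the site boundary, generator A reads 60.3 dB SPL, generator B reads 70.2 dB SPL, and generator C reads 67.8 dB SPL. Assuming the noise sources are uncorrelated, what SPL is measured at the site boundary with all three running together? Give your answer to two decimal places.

72.45 dB SPL

Incoherent sources sum as intensities:
L_total = 10·log₁₀(10^(60.3/10) + 10^(70.2/10) + 10^(67.8/10)) = 10·log₁₀(17570000) = 72.45 dB SPL.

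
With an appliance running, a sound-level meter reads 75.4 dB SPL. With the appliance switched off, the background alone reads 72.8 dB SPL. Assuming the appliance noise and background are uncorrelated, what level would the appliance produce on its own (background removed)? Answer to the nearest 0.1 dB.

71.9 dB SPL

Remove the background by subtracting linear intensities:
L_src = 10·log₁₀(10^(75.4/10) − 10^(72.8/10)) = 10·log₁₀(15620000) = 71.9 dB SPL.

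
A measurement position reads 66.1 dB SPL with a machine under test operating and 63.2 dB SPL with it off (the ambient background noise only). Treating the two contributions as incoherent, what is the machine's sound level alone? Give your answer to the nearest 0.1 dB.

Remove the background by subtracting linear intensities:
L_src = 10·log₁₀(10^(66.1/10) − 10^(63.2/10)) = 10·log₁₀(1985000) = 63.0 dB SPL.

63.0 dB SPL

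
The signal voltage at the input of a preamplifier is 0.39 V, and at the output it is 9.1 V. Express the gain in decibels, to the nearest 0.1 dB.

27.4 dB

For a voltage ratio, dB = 20·log₁₀(V₂/V₁).
20·log₁₀(9.1/0.39) = 20·log₁₀(23.33) = 27.4 dB.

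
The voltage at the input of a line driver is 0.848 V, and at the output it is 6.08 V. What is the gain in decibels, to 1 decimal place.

For a voltage ratio, dB = 20·log₁₀(V₂/V₁).
20·log₁₀(6.08/0.848) = 20·log₁₀(7.170) = 17.1 dB.

17.1 dB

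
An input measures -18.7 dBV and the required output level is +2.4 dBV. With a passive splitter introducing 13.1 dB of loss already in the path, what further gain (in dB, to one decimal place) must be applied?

The required make-up gain is the shortfall in the dB sum.
G = +2.4 − (-18.7) + 13.1 = 34.2 dB.

34.2 dB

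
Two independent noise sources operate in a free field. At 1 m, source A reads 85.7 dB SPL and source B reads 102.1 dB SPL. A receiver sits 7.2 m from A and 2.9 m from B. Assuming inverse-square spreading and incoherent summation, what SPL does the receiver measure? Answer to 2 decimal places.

92.87 dB SPL

At the listener: L_A = 85.7 − 20·log₁₀(7.2) = 68.553 dB; L_B = 102.1 − 20·log₁₀(2.9) = 92.852 dB.
Combined: 10·log₁₀(10^(68.553/10)+10^(92.852/10)) = 92.87 dB SPL.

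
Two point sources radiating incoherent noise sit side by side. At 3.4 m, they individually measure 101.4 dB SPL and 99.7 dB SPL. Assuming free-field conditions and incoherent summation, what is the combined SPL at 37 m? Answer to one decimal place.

82.9 dB SPL

Combined at 3.4 m: 10·log₁₀(10^(101.4/10)+10^(99.7/10)) = 103.64 dB SPL.
Then apply −20·log₁₀(37/3.4) = -20.73 dB → 82.9 dB SPL.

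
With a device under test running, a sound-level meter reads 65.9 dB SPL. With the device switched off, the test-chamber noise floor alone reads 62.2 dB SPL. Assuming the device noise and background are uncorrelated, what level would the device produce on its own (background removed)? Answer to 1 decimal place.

63.5 dB SPL

Subtract intensities: L_src = 10·log₁₀(10^(L_total/10) − 10^(L_bg/10)).
L_src = 10·log₁₀(10^(65.9/10) − 10^(62.2/10)) = 10·log₁₀(2231000) = 63.5 dB SPL.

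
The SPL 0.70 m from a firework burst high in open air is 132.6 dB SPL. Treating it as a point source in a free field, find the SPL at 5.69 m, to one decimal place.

114.4 dB SPL

For a point source in a free field, ΔL = −20·log₁₀(d₂/d₁).
ΔL = −20·log₁₀(5.69/0.70) = -18.20 dB, so L₂ = 132.6 + (-18.20) = 114.4 dB SPL.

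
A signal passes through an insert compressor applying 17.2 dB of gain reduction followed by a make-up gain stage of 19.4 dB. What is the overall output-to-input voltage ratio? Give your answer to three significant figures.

1.29

Net gain = (−17.2) + 19.4 = 2.2 dB.
Voltage ratio = 10^(2.2/20) = 1.29.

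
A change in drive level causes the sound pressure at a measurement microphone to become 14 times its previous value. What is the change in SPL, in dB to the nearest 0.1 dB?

SPL change from a pressure ratio uses the 20·log₁₀ form:
20·log₁₀(14) = 22.9 dB.

22.9 dB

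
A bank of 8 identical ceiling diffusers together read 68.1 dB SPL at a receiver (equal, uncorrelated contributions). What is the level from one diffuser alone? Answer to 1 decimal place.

59.1 dB SPL

8 equal incoherent sources add 10·log₁₀(8) = 9.03 dB over one source.
L_one = 68.1 − 9.03 = 59.1 dB SPL.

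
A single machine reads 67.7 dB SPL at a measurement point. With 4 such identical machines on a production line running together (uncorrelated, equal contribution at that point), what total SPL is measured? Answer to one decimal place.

73.7 dB SPL

4 equal incoherent sources raise the level by 10·log₁₀(4) = 6.02 dB.
L_total = 67.7 + 6.02 = 73.7 dB SPL.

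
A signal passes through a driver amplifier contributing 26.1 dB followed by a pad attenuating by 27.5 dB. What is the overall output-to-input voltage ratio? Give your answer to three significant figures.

0.851

Net gain = 26.1 + (−27.5) = -1.4 dB.
Voltage ratio = 10^(-1.4/20) = 0.851.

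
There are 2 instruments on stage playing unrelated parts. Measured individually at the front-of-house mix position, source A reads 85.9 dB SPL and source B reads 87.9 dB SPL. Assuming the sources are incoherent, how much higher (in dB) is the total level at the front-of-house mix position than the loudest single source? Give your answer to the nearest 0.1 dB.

2.1 dB

Add the sources as powers (linear), then convert back to dB:
L_total = 10·log₁₀(10^(85.9/10) + 10^(87.9/10)) = 90.02 dB SPL.
Excess over the loudest (87.9 dB): 90.02 − 87.9 = 2.1 dB.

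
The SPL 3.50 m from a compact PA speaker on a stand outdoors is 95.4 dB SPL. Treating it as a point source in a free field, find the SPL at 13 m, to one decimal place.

84.0 dB SPL

Free-field point source: level drops by 20·log₁₀ of the distance ratio.
ΔL = −20·log₁₀(13/3.50) = -11.40 dB, so L₂ = 95.4 + (-11.40) = 84.0 dB SPL.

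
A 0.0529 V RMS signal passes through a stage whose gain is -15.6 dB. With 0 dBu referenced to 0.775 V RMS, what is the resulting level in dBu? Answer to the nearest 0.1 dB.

Input level: 20·log₁₀(0.0529/0.775) = -23.32 dBu.
Output: -23.32 − 15.6 = -38.9 dBu.

-38.9 dBu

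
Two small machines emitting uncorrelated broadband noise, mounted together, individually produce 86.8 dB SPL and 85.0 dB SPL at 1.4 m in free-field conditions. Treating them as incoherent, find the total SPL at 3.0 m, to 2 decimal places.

82.38 dB SPL

Combined at 1.4 m: 10·log₁₀(10^(86.8/10)+10^(85.0/10)) = 89.003 dB SPL.
Then apply −20·log₁₀(3.0/1.4) = -6.620 dB → 82.38 dB SPL.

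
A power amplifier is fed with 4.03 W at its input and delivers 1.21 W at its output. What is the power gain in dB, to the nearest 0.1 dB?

-5.2 dB

For a power ratio, dB = 10·log₁₀(P₂/P₁).
10·log₁₀(1.21/4.03) = 10·log₁₀(0.3002) = -5.2 dB.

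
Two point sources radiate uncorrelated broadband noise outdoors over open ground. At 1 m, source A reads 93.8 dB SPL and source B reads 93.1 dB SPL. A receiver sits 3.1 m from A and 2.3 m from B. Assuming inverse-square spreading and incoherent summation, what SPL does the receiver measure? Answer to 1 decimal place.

At the listener: L_A = 93.8 − 20·log₁₀(3.1) = 83.97 dB; L_B = 93.1 − 20·log₁₀(2.3) = 85.87 dB.
Combined: 10·log₁₀(10^(83.97/10)+10^(85.87/10)) = 88.0 dB SPL.

88.0 dB SPL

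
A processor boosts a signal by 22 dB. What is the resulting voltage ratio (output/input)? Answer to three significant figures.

Voltage ratio = 10^(dB/20).
10^(22/20) = 10^(1.100) = 12.6.

12.6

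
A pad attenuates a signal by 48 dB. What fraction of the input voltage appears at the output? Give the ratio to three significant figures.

0.00398

Voltage ratio = 10^(dB/20).
10^(-48/20) = 10^(-2.400) = 0.00398.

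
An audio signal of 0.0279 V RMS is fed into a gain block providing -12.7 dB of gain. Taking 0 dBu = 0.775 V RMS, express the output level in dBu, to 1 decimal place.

-41.6 dBu

Input level: 20·log₁₀(0.0279/0.775) = -28.87 dBu.
Output: -28.87 − 12.7 = -41.6 dBu.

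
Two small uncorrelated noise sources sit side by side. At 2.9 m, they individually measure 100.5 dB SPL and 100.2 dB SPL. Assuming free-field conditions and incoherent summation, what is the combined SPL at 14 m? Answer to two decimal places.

89.69 dB SPL

Combined at 2.9 m: 10·log₁₀(10^(100.5/10)+10^(100.2/10)) = 103.363 dB SPL.
Then apply −20·log₁₀(14/2.9) = -13.675 dB → 89.69 dB SPL.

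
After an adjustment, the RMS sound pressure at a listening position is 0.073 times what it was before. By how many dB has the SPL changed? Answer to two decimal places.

-22.73 dB

Sound pressure is an amplitude quantity: ΔL = 20·log₁₀(p₂/p₁).
20·log₁₀(0.073) = -22.73 dB.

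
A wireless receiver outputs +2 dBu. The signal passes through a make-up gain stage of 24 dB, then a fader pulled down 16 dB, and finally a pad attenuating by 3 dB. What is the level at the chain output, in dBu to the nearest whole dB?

+7 dBu

In dB, series stages simply add:
+2 + 24 − 16 − 3 = +7 dBu.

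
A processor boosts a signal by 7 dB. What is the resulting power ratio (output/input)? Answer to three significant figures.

5.01

Power ratio = 10^(dB/10).
10^(7/10) = 10^(0.7000) = 5.01.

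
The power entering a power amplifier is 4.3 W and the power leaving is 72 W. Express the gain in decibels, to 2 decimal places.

For a power ratio, dB = 10·log₁₀(P₂/P₁).
10·log₁₀(72/4.3) = 10·log₁₀(16.74) = 12.24 dB.

12.24 dB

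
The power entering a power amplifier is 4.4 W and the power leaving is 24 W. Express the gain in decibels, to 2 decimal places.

7.37 dB

For a power ratio, dB = 10·log₁₀(P₂/P₁).
10·log₁₀(24/4.4) = 10·log₁₀(5.455) = 7.37 dB.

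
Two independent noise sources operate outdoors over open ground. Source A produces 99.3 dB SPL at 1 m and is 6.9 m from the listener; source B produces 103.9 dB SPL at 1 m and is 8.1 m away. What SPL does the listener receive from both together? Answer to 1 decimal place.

87.4 dB SPL

At the listener: L_A = 99.3 − 20·log₁₀(6.9) = 82.52 dB; L_B = 103.9 − 20·log₁₀(8.1) = 85.73 dB.
Combined: 10·log₁₀(10^(82.52/10)+10^(85.73/10)) = 87.4 dB SPL.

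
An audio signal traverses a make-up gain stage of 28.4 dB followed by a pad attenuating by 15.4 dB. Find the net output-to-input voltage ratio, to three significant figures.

Net gain = 28.4 + (−15.4) = 13.0 dB.
Voltage ratio = 10^(13.0/20) = 4.47.

4.47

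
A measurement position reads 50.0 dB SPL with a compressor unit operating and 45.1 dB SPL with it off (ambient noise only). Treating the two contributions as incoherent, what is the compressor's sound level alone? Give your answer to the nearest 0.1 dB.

Subtract intensities: L_src = 10·log₁₀(10^(L_total/10) − 10^(L_bg/10)).
L_src = 10·log₁₀(10^(50.0/10) − 10^(45.1/10)) = 10·log₁₀(67640) = 48.3 dB SPL.

48.3 dB SPL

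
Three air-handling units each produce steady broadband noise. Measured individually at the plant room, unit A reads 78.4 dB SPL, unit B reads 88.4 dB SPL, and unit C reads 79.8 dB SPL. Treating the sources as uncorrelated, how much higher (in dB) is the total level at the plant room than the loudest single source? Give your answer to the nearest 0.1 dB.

0.9 dB

Add the sources as powers (linear), then convert back to dB:
L_total = 10·log₁₀(10^(78.4/10) + 10^(88.4/10) + 10^(79.8/10)) = 89.33 dB SPL.
Excess over the loudest (88.4 dB): 89.33 − 88.4 = 0.9 dB.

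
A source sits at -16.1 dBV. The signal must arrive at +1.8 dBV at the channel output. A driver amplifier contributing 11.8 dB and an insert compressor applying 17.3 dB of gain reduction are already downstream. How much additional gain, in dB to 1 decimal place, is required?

The required make-up gain is the shortfall in the dB sum.
G = +1.8 − (-16.1) − 11.8 + 17.3 = 23.4 dB.

23.4 dB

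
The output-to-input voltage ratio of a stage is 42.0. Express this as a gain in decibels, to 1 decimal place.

32.5 dB

Voltage ratio → dB uses the 20·log₁₀ form:
20·log₁₀(42.0) = 32.5 dB.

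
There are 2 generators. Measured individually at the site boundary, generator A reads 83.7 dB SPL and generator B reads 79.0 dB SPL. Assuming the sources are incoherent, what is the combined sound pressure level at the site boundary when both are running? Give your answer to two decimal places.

Uncorrelated sources add in intensity (power), not in dB.
L_total = 10·log₁₀(10^(83.7/10) + 10^(79.0/10)) = 10·log₁₀(313900000) = 84.97 dB SPL.

84.97 dB SPL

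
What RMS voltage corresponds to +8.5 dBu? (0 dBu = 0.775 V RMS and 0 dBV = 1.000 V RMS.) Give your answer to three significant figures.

V = 0.775 V × 10^(+8.5/20).
= 0.775 × 2.661 = 2.06 V.

2.06 V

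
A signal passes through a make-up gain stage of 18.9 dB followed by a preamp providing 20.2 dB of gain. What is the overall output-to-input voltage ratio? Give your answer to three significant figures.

90.2

Net gain = 18.9 + 20.2 = 39.1 dB.
Voltage ratio = 10^(39.1/20) = 90.2.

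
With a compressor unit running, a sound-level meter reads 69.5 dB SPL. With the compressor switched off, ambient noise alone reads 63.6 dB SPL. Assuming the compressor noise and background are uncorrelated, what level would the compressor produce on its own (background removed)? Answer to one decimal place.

68.2 dB SPL

Background correction is a power subtraction:
L_src = 10·log₁₀(10^(69.5/10) − 10^(63.6/10)) = 10·log₁₀(6622000) = 68.2 dB SPL.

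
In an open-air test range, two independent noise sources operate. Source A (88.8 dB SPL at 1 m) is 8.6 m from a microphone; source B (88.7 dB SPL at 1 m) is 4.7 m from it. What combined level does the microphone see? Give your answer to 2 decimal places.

76.42 dB SPL

At the listener: L_A = 88.8 − 20·log₁₀(8.6) = 70.110 dB; L_B = 88.7 − 20·log₁₀(4.7) = 75.258 dB.
Combined: 10·log₁₀(10^(70.110/10)+10^(75.258/10)) = 76.42 dB SPL.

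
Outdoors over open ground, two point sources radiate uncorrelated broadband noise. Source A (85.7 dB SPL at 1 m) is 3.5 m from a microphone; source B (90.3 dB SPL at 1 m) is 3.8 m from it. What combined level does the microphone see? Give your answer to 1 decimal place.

80.2 dB SPL

At the listener: L_A = 85.7 − 20·log₁₀(3.5) = 74.82 dB; L_B = 90.3 − 20·log₁₀(3.8) = 78.70 dB.
Combined: 10·log₁₀(10^(74.82/10)+10^(78.70/10)) = 80.2 dB SPL.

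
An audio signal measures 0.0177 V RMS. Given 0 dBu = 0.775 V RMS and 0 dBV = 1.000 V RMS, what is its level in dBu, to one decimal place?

dBu = 20·log₁₀(V / 0.775 V).
20·log₁₀(0.0177/0.775) = -32.8 dBu.

-32.8 dBu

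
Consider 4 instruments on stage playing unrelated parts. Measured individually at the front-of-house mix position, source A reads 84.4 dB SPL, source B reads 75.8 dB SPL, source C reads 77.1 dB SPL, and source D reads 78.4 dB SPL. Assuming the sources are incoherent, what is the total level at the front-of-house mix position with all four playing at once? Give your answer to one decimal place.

Uncorrelated sources add in intensity (power), not in dB.
L_total = 10·log₁₀(10^(84.4/10) + 10^(75.8/10) + 10^(77.1/10) + 10^(78.4/10)) = 10·log₁₀(433900000) = 86.4 dB SPL.

86.4 dB SPL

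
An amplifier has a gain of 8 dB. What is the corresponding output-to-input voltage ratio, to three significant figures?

2.51

Voltage ratio = 10^(dB/20).
10^(8/20) = 10^(0.4000) = 2.51.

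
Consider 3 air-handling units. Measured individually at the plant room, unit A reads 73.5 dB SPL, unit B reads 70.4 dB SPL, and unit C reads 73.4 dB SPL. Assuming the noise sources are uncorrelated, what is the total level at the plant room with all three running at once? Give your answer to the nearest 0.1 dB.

77.4 dB SPL

Add the sources as powers (linear), then convert back to dB:
L_total = 10·log₁₀(10^(73.5/10) + 10^(70.4/10) + 10^(73.4/10)) = 10·log₁₀(55230000) = 77.4 dB SPL.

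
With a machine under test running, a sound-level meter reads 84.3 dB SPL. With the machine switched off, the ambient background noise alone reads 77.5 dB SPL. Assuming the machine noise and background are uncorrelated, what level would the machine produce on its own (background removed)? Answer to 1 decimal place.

83.3 dB SPL

Remove the background by subtracting linear intensities:
L_src = 10·log₁₀(10^(84.3/10) − 10^(77.5/10)) = 10·log₁₀(212900000) = 83.3 dB SPL.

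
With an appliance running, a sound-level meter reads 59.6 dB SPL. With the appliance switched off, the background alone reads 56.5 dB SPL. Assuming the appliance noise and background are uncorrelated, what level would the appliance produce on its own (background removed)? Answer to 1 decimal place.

56.7 dB SPL

Background correction is a power subtraction:
L_src = 10·log₁₀(10^(59.6/10) − 10^(56.5/10)) = 10·log₁₀(465300) = 56.7 dB SPL.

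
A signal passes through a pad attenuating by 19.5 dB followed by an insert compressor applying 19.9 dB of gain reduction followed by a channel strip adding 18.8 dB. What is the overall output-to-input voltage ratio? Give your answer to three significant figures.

0.0933

Net gain = (−19.5) + (−19.9) + 18.8 = -20.6 dB.
Voltage ratio = 10^(-20.6/20) = 0.0933.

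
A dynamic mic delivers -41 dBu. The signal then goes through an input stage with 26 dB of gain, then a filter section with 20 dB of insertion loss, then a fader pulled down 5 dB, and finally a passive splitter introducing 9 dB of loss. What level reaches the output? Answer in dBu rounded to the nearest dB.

-49 dBu

Gain stages sum in dB:
-41 + 26 − 20 − 5 − 9 = -49 dBu.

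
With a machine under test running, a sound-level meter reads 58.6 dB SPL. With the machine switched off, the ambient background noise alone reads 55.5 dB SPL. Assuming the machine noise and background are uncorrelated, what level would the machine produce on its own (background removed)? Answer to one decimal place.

Remove the background by subtracting linear intensities:
L_src = 10·log₁₀(10^(58.6/10) − 10^(55.5/10)) = 10·log₁₀(369600) = 55.7 dB SPL.

55.7 dB SPL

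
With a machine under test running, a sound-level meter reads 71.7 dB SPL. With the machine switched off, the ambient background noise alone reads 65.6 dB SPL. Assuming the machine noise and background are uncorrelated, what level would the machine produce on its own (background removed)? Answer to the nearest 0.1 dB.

70.5 dB SPL

Background correction is a power subtraction:
L_src = 10·log₁₀(10^(71.7/10) − 10^(65.6/10)) = 10·log₁₀(11160000) = 70.5 dB SPL.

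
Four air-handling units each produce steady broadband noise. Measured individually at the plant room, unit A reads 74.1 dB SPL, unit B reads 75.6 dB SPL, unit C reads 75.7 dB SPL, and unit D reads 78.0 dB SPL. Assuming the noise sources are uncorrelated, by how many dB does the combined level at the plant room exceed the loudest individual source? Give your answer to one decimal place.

4.1 dB

Incoherent sources sum as intensities:
L_total = 10·log₁₀(10^(74.1/10) + 10^(75.6/10) + 10^(75.7/10) + 10^(78.0/10)) = 82.10 dB SPL.
Excess over the loudest (78.0 dB): 82.10 − 78.0 = 4.1 dB.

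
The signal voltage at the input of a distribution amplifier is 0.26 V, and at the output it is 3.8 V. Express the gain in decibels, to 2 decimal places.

23.30 dB

Voltage is an amplitude quantity, so gain = 20·log₁₀(V_out/V_in).
20·log₁₀(3.8/0.26) = 20·log₁₀(14.62) = 23.30 dB.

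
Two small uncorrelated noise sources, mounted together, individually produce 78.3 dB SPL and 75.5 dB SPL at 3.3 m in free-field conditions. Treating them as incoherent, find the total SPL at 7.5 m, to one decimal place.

73.0 dB SPL

Combined at 3.3 m: 10·log₁₀(10^(78.3/10)+10^(75.5/10)) = 80.13 dB SPL.
Then apply −20·log₁₀(7.5/3.3) = -7.13 dB → 73.0 dB SPL.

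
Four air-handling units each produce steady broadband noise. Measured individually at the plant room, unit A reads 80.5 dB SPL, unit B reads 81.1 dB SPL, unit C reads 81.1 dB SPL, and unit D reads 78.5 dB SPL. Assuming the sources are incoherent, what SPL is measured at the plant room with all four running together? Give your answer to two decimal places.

86.44 dB SPL

Uncorrelated sources add in intensity (power), not in dB.
L_total = 10·log₁₀(10^(80.5/10) + 10^(81.1/10) + 10^(81.1/10) + 10^(78.5/10)) = 10·log₁₀(440600000) = 86.44 dB SPL.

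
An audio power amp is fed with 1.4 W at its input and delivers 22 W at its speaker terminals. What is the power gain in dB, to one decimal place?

12.0 dB

For a power ratio, dB = 10·log₁₀(P₂/P₁).
10·log₁₀(22/1.4) = 10·log₁₀(15.71) = 12.0 dB.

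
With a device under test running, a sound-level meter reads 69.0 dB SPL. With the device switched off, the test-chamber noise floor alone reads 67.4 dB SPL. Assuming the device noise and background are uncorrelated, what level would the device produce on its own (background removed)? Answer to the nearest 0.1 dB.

63.9 dB SPL

Remove the background by subtracting linear intensities:
L_src = 10·log₁₀(10^(69.0/10) − 10^(67.4/10)) = 10·log₁₀(2448000) = 63.9 dB SPL.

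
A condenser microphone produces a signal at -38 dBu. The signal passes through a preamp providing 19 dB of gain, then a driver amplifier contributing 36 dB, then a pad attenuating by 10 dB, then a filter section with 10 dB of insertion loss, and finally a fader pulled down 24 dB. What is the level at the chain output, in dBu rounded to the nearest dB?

-27 dBu

Cascaded gains and losses add directly in dB.
-38 + 19 + 36 − 10 − 10 − 24 = -27 dBu.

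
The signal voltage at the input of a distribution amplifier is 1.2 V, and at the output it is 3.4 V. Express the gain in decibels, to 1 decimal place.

For a voltage ratio, dB = 20·log₁₀(V₂/V₁).
20·log₁₀(3.4/1.2) = 20·log₁₀(2.833) = 9.0 dB.

9.0 dB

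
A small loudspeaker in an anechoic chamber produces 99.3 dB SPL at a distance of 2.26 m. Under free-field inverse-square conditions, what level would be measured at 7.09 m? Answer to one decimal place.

For a point source in a free field, ΔL = −20·log₁₀(d₂/d₁).
ΔL = −20·log₁₀(7.09/2.26) = -9.93 dB, so L₂ = 99.3 + (-9.93) = 89.4 dB SPL.

89.4 dB SPL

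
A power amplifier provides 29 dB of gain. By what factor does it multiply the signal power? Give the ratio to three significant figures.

794

Power ratio = 10^(dB/10).
10^(29/10) = 10^(2.900) = 794.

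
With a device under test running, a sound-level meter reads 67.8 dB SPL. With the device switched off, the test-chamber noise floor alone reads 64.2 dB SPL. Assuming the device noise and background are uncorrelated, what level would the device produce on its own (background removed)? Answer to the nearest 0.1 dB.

Remove the background by subtracting linear intensities:
L_src = 10·log₁₀(10^(67.8/10) − 10^(64.2/10)) = 10·log₁₀(3395000) = 65.3 dB SPL.

65.3 dB SPL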